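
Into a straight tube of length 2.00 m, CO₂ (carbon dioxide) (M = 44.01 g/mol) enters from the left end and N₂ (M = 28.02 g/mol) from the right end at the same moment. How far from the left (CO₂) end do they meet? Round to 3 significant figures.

Graham's law gives d_CO₂/d_N₂ = rate_CO₂/rate_N₂ = √(M_N₂/M_CO₂) = √(28.02/44.01) = 0.7979.
With d_CO₂ + d_N₂ = 2.00 m, d_N₂ = 2.00/(1 + 0.7979) = 1.112 m.
d_CO₂ = 2.00 − 1.112 = 0.888 m.

0.888 m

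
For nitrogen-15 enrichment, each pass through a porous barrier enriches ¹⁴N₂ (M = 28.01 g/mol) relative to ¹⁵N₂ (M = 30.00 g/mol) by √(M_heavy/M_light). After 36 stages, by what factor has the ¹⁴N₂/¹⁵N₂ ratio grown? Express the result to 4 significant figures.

The single-stage factor is √(M_heavy/M_light), so 36 stages give [√(30.00/28.01)]^36 = (30.00/28.01)^(36/2).
= 1.07105^18 = 3.440.

3.440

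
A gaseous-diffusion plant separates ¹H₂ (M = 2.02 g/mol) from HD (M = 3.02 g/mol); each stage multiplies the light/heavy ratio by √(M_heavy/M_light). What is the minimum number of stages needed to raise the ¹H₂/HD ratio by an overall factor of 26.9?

17

Per stage α = (3.02/2.02)^(1/2) = 1.49505^0.5, giving ln α = 0.2011.
Need α^N ≥ 26.9 ⇒ N ≥ ln(26.9) / ln α = 3.292 / 0.2011 = 16.37.
So at least 17 stages are needed.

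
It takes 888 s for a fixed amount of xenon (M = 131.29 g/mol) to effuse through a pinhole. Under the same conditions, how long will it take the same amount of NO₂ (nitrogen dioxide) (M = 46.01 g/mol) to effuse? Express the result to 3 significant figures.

From Graham's law, t_NO₂/t_Xe = √(M_NO₂/M_Xe) = √(46.01/131.29) = √0.3504 = 0.5920.
So the time for NO₂ is 888 × 0.5920 = 526 s.

526 s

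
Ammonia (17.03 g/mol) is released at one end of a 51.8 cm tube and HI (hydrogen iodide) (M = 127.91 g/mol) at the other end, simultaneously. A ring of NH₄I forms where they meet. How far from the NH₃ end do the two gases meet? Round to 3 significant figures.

Distances travelled in equal time are proportional to diffusion rates, so d_NH₃/d_HI = √(M_HI/M_NH₃) = √(127.91/17.03) = 2.741.
With d_NH₃ + d_HI = 51.8 cm, d_HI = 51.8/(1 + 2.741) = 13.85 cm.
d_NH₃ = 51.8 − 13.85 = 38.0 cm.

38.0 cm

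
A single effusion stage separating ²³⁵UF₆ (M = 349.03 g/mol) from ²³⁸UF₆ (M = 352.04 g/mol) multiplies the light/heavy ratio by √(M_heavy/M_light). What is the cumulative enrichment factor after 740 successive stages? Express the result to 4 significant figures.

23.98

The single-stage factor is √(M_heavy/M_light), so 740 stages give [√(352.04/349.03)]^740 = (352.04/349.03)^(740/2).
= 1.00862^370 = 23.98.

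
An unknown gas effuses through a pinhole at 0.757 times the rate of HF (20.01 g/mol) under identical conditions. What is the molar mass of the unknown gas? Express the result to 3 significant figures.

34.9 g/mol

Using Graham's law: rate_X/rate_HF = √(M_HF/M_X).
0.757 = √(20.01/M_X)
M_X = 20.01 / 0.757² = 20.01 / 0.5730 = 34.9 g/mol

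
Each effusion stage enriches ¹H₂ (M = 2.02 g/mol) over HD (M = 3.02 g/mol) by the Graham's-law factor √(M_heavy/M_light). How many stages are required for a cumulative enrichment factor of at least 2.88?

6

With α = √(3.02/2.02) per stage, ln α = ½ ln(1.49505) = 0.2011.
Need α^N ≥ 2.88 ⇒ N ≥ ln(2.88) / ln α = 1.058 / 0.2011 = 5.26.
So at least 6 stages are needed.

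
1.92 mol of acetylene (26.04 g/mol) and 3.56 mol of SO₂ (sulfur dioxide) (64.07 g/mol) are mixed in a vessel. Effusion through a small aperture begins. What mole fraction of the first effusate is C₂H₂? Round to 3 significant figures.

0.458

Each component's effusion rate ∝ (its partial pressure)·(1/√M) ∝ n_i/√M_i.
So x_C₂H₂ in the escaping gas = (n_C₂H₂/√M_C₂H₂) / Σ(n_i/√M_i)
= (1.92/√26.04) / (1.92/√26.04 + 3.56/√64.07) = 0.3763/(0.3763 + 0.4448) = 0.458.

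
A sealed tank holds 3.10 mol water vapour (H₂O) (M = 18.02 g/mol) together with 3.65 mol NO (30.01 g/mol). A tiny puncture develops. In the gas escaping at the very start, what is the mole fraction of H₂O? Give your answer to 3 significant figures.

0.523

Each component's effusion rate ∝ (its partial pressure)·(1/√M) ∝ n_i/√M_i.
x_H₂O(eff) = (n_H₂O/√M_H₂O) / (n_H₂O/√M_H₂O + n_NO/√M_NO)
= (3.10/√18.02) / (3.10/√18.02 + 3.65/√30.01) = 0.7303/(0.7303 + 0.6663) = 0.523.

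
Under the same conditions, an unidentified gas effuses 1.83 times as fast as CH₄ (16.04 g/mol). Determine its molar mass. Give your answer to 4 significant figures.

Graham's law gives rate_X/rate_CH₄ = √(M_CH₄/M_X).
1.83 = √(16.04/M_X)
M_X = 16.04 / 1.83² = 16.04 / 3.349 = 4.790 g/mol

4.790 g/mol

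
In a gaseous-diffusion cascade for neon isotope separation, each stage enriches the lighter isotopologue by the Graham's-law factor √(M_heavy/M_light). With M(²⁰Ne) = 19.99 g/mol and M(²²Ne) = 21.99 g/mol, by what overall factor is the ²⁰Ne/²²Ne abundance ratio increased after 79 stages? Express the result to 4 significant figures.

The single-stage factor is √(M_heavy/M_light), so 79 stages give [√(21.99/19.99)]^79 = (21.99/19.99)^(79/2).
= 1.10005^(79/2) = 43.23.

43.23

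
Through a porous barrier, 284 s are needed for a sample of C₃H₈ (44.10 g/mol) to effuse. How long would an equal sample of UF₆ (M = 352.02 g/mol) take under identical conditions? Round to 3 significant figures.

802 s

From Graham's law, t_UF₆/t_C₃H₈ = √(M_UF₆/M_C₃H₈) = √(352.02/44.10) = √7.982 = 2.825.
So the time for UF₆ is 284 × 2.825 = 802 s.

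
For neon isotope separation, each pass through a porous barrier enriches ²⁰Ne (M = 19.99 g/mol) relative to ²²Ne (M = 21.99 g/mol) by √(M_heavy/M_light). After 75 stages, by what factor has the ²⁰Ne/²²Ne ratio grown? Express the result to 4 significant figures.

35.72

The single-stage factor is √(M_heavy/M_light), so 75 stages give [√(21.99/19.99)]^75 = (21.99/19.99)^(75/2).
= 1.10005^(75/2) = 35.72.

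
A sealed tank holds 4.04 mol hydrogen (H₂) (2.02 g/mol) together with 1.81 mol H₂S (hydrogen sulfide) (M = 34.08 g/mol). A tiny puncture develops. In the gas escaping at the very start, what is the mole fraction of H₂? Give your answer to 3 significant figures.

Rate_i ∝ x_i/√M_i (Graham's law weighted by mole fraction), so the effusate composition follows n_i/√M_i.
So x_H₂ in the escaping gas = (n_H₂/√M_H₂) / Σ(n_i/√M_i)
= (4.04/√2.02) / (4.04/√2.02 + 1.81/√34.08) = 2.843/(2.843 + 0.3100) = 0.902.

0.902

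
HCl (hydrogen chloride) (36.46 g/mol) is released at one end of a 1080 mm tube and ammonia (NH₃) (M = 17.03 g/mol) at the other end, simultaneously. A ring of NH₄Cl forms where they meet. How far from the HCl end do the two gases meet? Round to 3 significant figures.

In equal time, each gas travels a distance ∝ its rate ∝ 1/√M, so d_HCl/d_NH₃ = √(M_NH₃/M_HCl) = √(17.03/36.46) = 0.6834.
With d_HCl + d_NH₃ = 1080 mm, d_NH₃ = 1080/(1 + 0.6834) = 641.5 mm.
d_HCl = 1080 − 641.5 = 438 mm.

438 mm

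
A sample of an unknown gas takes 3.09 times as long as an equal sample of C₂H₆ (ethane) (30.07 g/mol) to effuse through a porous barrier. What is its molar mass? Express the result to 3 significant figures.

287 g/mol

Graham's law gives t_X/t_C₂H₆ = √(M_X/M_C₂H₆).
3.09 = √(M_X/30.07)
M_X = 30.07 × 3.09² = 30.07 × 9.548 = 287 g/mol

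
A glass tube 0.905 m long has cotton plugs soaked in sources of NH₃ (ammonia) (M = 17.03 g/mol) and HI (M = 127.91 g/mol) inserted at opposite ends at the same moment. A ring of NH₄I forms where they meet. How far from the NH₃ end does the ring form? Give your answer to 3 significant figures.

0.663 m

In equal time, each gas travels a distance ∝ its rate ∝ 1/√M, so d_NH₃/d_HI = √(M_HI/M_NH₃) = √(127.91/17.03) = 2.741.
With d_NH₃ + d_HI = 0.905 m, d_HI = 0.905/(1 + 2.741) = 0.2419 m.
d_NH₃ = 0.905 − 0.2419 = 0.663 m.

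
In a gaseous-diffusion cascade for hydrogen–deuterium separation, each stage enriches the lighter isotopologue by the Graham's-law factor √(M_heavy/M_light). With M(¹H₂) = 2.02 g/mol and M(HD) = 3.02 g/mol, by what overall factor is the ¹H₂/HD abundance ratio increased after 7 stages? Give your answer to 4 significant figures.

4.086

After 7 stages the ratio has grown by (√(3.02/2.02))^7 = (3.02/2.02)^(7/2).
= 1.49505^(7/2) = 4.086.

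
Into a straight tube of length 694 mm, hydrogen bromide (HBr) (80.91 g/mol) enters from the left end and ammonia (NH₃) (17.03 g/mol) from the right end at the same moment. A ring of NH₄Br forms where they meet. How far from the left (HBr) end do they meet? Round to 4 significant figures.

Graham's law gives d_HBr/d_NH₃ = rate_HBr/rate_NH₃ = √(M_NH₃/M_HBr) = √(17.03/80.91) = 0.4588.
With d_HBr + d_NH₃ = 694 mm, d_NH₃ = 694/(1 + 0.4588) = 475.7 mm.
d_HBr = 694 − 475.7 = 218.3 mm.

218.3 mm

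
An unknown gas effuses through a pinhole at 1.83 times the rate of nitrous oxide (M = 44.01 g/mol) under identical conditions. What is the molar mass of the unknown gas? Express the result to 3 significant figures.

13.1 g/mol

Graham's law gives rate_X/rate_N₂O = √(M_N₂O/M_X).
1.83 = √(44.01/M_X)
M_X = 44.01 / 1.83² = 44.01 / 3.349 = 13.1 g/mol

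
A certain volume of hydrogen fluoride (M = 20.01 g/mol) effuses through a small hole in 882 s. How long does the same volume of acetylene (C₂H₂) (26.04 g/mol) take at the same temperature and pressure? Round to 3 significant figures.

From Graham's law, t_C₂H₂/t_HF = √(M_C₂H₂/M_HF) = √(26.04/20.01) = √1.301 = 1.141.
So the time for C₂H₂ is 882 × 1.141 = 1010 s.

1010 s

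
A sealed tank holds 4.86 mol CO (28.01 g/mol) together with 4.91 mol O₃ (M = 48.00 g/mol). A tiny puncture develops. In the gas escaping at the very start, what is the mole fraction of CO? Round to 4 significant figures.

Rate_i ∝ x_i/√M_i (Graham's law weighted by mole fraction), so the effusate composition follows n_i/√M_i.
So x_CO in the escaping gas = (n_CO/√M_CO) / Σ(n_i/√M_i)
= (4.86/√28.01) / (4.86/√28.01 + 4.91/√48.00) = 0.9183/(0.9183 + 0.7087) = 0.5644.

0.5644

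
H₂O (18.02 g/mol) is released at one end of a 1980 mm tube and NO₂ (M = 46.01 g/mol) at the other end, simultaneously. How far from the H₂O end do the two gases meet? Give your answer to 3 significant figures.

1220 mm

Graham's law gives d_H₂O/d_NO₂ = rate_H₂O/rate_NO₂ = √(M_NO₂/M_H₂O) = √(46.01/18.02) = 1.598.
With d_H₂O + d_NO₂ = 1980 mm, d_NO₂ = 1980/(1 + 1.598) = 762.2 mm.
d_H₂O = 1980 − 762.2 = 1220 mm.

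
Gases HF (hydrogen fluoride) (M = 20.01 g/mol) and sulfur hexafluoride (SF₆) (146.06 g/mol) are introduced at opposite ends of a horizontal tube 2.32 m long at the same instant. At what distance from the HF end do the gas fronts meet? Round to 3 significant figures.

The fronts meet when d_HF + d_SF₆ = L with d_HF/d_SF₆ = √(M_SF₆/M_HF) (Graham's law). Here √(M_SF₆/M_HF) = √(146.06/20.01) = 2.702.
With d_HF + d_SF₆ = 2.32 m, d_SF₆ = 2.32/(1 + 2.702) = 0.6267 m.
d_HF = 2.32 − 0.6267 = 1.69 m.

1.69 m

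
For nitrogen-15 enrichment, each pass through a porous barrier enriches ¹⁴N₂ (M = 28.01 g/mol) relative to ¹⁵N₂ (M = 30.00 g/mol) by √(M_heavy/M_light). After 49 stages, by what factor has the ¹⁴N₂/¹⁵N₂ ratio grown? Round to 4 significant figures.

5.374

The single-stage factor is √(M_heavy/M_light), so 49 stages give [√(30.00/28.01)]^49 = (30.00/28.01)^(49/2).
= 1.07105^(49/2) = 5.374.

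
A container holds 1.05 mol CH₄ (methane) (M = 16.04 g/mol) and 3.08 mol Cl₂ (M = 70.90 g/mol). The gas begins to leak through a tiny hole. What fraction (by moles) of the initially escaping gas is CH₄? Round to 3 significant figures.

0.417

Each component's effusion rate ∝ (its partial pressure)·(1/√M) ∝ n_i/√M_i.
So x_CH₄ in the escaping gas = (n_CH₄/√M_CH₄) / Σ(n_i/√M_i)
= (1.05/√16.04) / (1.05/√16.04 + 3.08/√70.90) = 0.2622/(0.2622 + 0.3658) = 0.417.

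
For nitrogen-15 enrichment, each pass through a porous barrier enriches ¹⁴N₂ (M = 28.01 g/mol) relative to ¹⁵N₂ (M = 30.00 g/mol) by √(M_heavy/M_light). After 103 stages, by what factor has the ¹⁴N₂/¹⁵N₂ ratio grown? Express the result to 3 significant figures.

After 103 stages the ratio has grown by (√(30.00/28.01))^103 = (30.00/28.01)^(103/2).
= 1.07105^(103/2) = 34.3.

34.3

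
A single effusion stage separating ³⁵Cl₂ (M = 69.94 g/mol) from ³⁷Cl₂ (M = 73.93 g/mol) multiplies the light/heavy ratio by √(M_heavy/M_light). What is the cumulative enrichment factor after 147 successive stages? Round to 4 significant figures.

59.02

The single-stage factor is √(M_heavy/M_light), so 147 stages give [√(73.93/69.94)]^147 = (73.93/69.94)^(147/2).
= 1.05705^(147/2) = 59.02.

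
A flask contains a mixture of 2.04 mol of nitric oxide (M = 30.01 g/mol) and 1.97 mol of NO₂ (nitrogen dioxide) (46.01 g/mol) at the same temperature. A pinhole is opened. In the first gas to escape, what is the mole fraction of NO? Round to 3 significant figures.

0.562

Effusion rate of each component ∝ n_i/√M_i (partial pressure × 1/√M).
x_NO(eff) = (n_NO/√M_NO) / (n_NO/√M_NO + n_NO₂/√M_NO₂)
= (2.04/√30.01) / (2.04/√30.01 + 1.97/√46.01) = 0.3724/(0.3724 + 0.2904) = 0.562.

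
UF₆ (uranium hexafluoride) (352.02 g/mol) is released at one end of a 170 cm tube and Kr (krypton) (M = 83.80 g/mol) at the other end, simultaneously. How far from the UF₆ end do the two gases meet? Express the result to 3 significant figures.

55.7 cm

Distances travelled in equal time are proportional to diffusion rates, so d_UF₆/d_Kr = √(M_Kr/M_UF₆) = √(83.80/352.02) = 0.4879.
With d_UF₆ + d_Kr = 170 cm, d_Kr = 170/(1 + 0.4879) = 114.3 cm.
d_UF₆ = 170 − 114.3 = 55.7 cm.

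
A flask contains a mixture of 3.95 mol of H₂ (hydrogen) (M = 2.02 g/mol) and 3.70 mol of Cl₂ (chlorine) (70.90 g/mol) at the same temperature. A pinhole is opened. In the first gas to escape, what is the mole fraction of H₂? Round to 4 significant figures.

Effusion rate of each component ∝ n_i/√M_i (partial pressure × 1/√M).
Mole fraction of H₂ in the effusate = (n_H₂/√M_H₂) / (n_H₂/√M_H₂ + n_Cl₂/√M_Cl₂)
= (3.95/√2.02) / (3.95/√2.02 + 3.70/√70.90) = 2.779/(2.779 + 0.4394) = 0.8635.

0.8635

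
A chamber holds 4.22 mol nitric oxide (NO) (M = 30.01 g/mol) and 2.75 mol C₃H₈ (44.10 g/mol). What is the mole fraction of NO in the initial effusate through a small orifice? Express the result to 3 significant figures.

Rate_i ∝ x_i/√M_i (Graham's law weighted by mole fraction), so the effusate composition follows n_i/√M_i.
x_NO(eff) = (n_NO/√M_NO) / (n_NO/√M_NO + n_C₃H₈/√M_C₃H₈)
= (4.22/√30.01) / (4.22/√30.01 + 2.75/√44.10) = 0.7703/(0.7703 + 0.4141) = 0.650.

0.650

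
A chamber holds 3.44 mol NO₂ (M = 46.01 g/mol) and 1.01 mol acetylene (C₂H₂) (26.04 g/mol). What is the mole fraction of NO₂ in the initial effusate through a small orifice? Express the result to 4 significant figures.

Rate_i ∝ x_i/√M_i (Graham's law weighted by mole fraction), so the effusate composition follows n_i/√M_i.
So x_NO₂ in the escaping gas = (n_NO₂/√M_NO₂) / Σ(n_i/√M_i)
= (3.44/√46.01) / (3.44/√46.01 + 1.01/√26.04) = 0.5071/(0.5071 + 0.1979) = 0.7193.

0.7193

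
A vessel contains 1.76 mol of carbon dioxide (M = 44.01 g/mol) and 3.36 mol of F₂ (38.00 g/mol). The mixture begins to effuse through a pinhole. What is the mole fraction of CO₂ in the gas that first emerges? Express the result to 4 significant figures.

Each component's effusion rate ∝ (its partial pressure)·(1/√M) ∝ n_i/√M_i.
x_CO₂(eff) = (n_CO₂/√M_CO₂) / (n_CO₂/√M_CO₂ + n_F₂/√M_F₂)
= (1.76/√44.01) / (1.76/√44.01 + 3.36/√38.00) = 0.2653/(0.2653 + 0.5451) = 0.3274.

0.3274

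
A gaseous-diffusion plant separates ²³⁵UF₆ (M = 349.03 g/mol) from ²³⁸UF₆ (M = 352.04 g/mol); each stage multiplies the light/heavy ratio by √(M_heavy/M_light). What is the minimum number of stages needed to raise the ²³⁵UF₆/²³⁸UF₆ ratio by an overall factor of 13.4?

605

Per stage α = (352.04/349.03)^(1/2) = 1.00862^0.5, giving ln α = 0.004293.
Need α^N ≥ 13.4 ⇒ N ≥ ln(13.4) / ln α = 2.595 / 0.004293 = 604.47.
Minimum whole number of stages: N = 605.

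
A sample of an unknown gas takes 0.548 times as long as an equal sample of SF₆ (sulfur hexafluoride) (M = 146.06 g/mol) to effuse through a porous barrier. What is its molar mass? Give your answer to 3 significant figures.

43.9 g/mol

From Graham's law, t_X/t_SF₆ = √(M_X/M_SF₆).
0.548 = √(M_X/146.06)
M_X = 146.06 × 0.548² = 146.06 × 0.3003 = 43.9 g/mol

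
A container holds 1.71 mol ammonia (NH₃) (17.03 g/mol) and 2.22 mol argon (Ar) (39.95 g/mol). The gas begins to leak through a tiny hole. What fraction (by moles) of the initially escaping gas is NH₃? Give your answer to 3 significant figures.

0.541

The effusion rate of species i is ∝ p_i/√M_i ∝ n_i/√M_i.
Mole fraction of NH₃ in the effusate = (n_NH₃/√M_NH₃) / (n_NH₃/√M_NH₃ + n_Ar/√M_Ar)
= (1.71/√17.03) / (1.71/√17.03 + 2.22/√39.95) = 0.4144/(0.4144 + 0.3512) = 0.541.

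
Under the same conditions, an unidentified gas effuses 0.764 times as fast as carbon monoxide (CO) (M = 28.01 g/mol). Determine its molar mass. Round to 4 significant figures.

47.99 g/mol

Graham's law gives rate_X/rate_CO = √(M_CO/M_X).
0.764 = √(28.01/M_X)
M_X = 28.01 / 0.764² = 28.01 / 0.5837 = 47.99 g/mol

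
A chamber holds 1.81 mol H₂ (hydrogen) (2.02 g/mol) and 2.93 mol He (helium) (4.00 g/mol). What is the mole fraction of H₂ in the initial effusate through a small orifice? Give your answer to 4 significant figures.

Rate_i ∝ x_i/√M_i (Graham's law weighted by mole fraction), so the effusate composition follows n_i/√M_i.
Mole fraction of H₂ in the effusate = (n_H₂/√M_H₂) / (n_H₂/√M_H₂ + n_He/√M_He)
= (1.81/√2.02) / (1.81/√2.02 + 2.93/√4.00) = 1.274/(1.274 + 1.465) = 0.4650.

0.4650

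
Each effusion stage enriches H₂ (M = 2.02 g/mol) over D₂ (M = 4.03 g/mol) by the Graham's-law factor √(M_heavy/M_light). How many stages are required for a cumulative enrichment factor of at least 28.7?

Per stage α = (4.03/2.02)^(1/2) = 1.99505^0.5, giving ln α = 0.3453.
Need α^N ≥ 28.7 ⇒ N ≥ ln(28.7) / ln α = 3.357 / 0.3453 = 9.72.
Minimum whole number of stages: N = 10.

10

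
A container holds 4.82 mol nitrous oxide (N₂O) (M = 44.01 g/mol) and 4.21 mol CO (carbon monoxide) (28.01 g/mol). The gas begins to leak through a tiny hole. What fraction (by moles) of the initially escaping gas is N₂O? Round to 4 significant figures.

Each component's effusion rate ∝ (its partial pressure)·(1/√M) ∝ n_i/√M_i.
x_N₂O(eff) = (n_N₂O/√M_N₂O) / (n_N₂O/√M_N₂O + n_CO/√M_CO)
= (4.82/√44.01) / (4.82/√44.01 + 4.21/√28.01) = 0.7266/(0.7266 + 0.7955) = 0.4774.

0.4774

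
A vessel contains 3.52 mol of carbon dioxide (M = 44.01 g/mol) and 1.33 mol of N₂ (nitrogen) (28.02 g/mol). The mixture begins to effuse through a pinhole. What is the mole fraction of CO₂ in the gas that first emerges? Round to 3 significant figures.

0.679

Effusion rate of each component ∝ n_i/√M_i (partial pressure × 1/√M).
Mole fraction of CO₂ in the effusate = (n_CO₂/√M_CO₂) / (n_CO₂/√M_CO₂ + n_N₂/√M_N₂)
= (3.52/√44.01) / (3.52/√44.01 + 1.33/√28.02) = 0.5306/(0.5306 + 0.2513) = 0.679.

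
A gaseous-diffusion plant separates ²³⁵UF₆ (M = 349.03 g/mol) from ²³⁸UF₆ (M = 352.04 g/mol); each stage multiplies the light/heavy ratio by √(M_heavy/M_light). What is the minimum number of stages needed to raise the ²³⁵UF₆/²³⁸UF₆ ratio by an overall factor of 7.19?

With α = √(352.04/349.03) per stage, ln α = ½ ln(1.00862) = 0.004293.
Need α^N ≥ 7.19 ⇒ N ≥ ln(7.19) / ln α = 1.973 / 0.004293 = 459.46.
So at least 460 stages are needed.

460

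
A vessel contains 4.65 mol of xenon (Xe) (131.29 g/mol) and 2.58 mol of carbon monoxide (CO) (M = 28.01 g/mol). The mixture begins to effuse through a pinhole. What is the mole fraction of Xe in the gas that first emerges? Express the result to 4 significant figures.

Rate_i ∝ x_i/√M_i (Graham's law weighted by mole fraction), so the effusate composition follows n_i/√M_i.
Mole fraction of Xe in the effusate = (n_Xe/√M_Xe) / (n_Xe/√M_Xe + n_CO/√M_CO)
= (4.65/√131.29) / (4.65/√131.29 + 2.58/√28.01) = 0.4058/(0.4058 + 0.4875) = 0.4543.

0.4543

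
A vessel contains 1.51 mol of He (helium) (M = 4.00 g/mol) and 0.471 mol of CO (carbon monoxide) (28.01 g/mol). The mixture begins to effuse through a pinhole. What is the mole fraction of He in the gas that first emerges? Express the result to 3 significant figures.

0.895

Effusion rate of each component ∝ n_i/√M_i (partial pressure × 1/√M).
x_He(eff) = (n_He/√M_He) / (n_He/√M_He + n_CO/√M_CO)
= (1.51/√4.00) / (1.51/√4.00 + 0.471/√28.01) = 0.7550/(0.7550 + 0.08899) = 0.895.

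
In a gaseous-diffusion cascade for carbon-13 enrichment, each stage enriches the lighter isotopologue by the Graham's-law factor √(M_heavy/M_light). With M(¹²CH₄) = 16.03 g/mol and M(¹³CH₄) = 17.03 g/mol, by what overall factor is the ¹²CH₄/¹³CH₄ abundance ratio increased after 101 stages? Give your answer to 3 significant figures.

21.2

The single-stage factor is √(M_heavy/M_light), so 101 stages give [√(17.03/16.03)]^101 = (17.03/16.03)^(101/2).
= 1.06238^(101/2) = 21.2.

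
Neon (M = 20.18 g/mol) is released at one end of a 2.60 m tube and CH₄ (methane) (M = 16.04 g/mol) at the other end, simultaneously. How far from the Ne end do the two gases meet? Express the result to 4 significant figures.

Distances travelled in equal time are proportional to diffusion rates, so d_Ne/d_CH₄ = √(M_CH₄/M_Ne) = √(16.04/20.18) = 0.8915.
With d_Ne + d_CH₄ = 2.60 m, d_CH₄ = 2.60/(1 + 0.8915) = 1.375 m.
d_Ne = 2.60 − 1.375 = 1.225 m.

1.225 m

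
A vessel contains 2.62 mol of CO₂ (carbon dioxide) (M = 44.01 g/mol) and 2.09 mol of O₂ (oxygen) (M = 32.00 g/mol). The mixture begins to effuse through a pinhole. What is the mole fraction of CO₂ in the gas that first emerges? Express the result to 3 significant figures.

0.517

Rate_i ∝ x_i/√M_i (Graham's law weighted by mole fraction), so the effusate composition follows n_i/√M_i.
So x_CO₂ in the escaping gas = (n_CO₂/√M_CO₂) / Σ(n_i/√M_i)
= (2.62/√44.01) / (2.62/√44.01 + 2.09/√32.00) = 0.3949/(0.3949 + 0.3695) = 0.517.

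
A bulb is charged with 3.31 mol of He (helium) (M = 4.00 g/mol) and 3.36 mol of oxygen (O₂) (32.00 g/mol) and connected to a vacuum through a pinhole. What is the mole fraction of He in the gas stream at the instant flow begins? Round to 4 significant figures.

Each component's effusion rate ∝ (its partial pressure)·(1/√M) ∝ n_i/√M_i.
So x_He in the escaping gas = (n_He/√M_He) / Σ(n_i/√M_i)
= (3.31/√4.00) / (3.31/√4.00 + 3.36/√32.00) = 1.655/(1.655 + 0.5940) = 0.7359.

0.7359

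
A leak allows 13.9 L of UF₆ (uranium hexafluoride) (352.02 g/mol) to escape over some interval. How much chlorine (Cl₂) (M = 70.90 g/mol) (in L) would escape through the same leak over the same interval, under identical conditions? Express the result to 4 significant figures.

30.97 L

By Graham's law, rate_Cl₂/rate_UF₆ = √(M_UF₆/M_Cl₂) = √(352.02/70.90) = √4.965 = 2.228.
So the volume for Cl₂ is 13.9 × 2.228 = 30.97 L.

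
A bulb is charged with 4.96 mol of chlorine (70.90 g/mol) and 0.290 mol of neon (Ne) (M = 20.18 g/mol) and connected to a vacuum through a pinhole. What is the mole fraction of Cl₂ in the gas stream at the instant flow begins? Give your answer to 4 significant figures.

0.9012

Rate_i ∝ x_i/√M_i (Graham's law weighted by mole fraction), so the effusate composition follows n_i/√M_i.
x_Cl₂(eff) = (n_Cl₂/√M_Cl₂) / (n_Cl₂/√M_Cl₂ + n_Ne/√M_Ne)
= (4.96/√70.90) / (4.96/√70.90 + 0.290/√20.18) = 0.5891/(0.5891 + 0.06456) = 0.9012.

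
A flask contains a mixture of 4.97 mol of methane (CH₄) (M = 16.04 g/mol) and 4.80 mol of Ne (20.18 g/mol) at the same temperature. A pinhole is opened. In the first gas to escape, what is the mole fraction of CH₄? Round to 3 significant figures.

0.537

Each component's effusion rate ∝ (its partial pressure)·(1/√M) ∝ n_i/√M_i.
So x_CH₄ in the escaping gas = (n_CH₄/√M_CH₄) / Σ(n_i/√M_i)
= (4.97/√16.04) / (4.97/√16.04 + 4.80/√20.18) = 1.241/(1.241 + 1.069) = 0.537.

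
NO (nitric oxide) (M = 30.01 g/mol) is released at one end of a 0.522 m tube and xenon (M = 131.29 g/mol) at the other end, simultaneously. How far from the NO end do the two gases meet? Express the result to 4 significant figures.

0.3532 m

Graham's law gives d_NO/d_Xe = rate_NO/rate_Xe = √(M_Xe/M_NO) = √(131.29/30.01) = 2.092.
With d_NO + d_Xe = 0.522 m, d_Xe = 0.522/(1 + 2.092) = 0.1688 m.
d_NO = 0.522 − 0.1688 = 0.3532 m.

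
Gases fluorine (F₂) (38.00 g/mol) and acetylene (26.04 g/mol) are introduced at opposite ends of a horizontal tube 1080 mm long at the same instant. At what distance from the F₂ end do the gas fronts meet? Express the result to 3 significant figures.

489 mm

Graham's law gives d_F₂/d_C₂H₂ = rate_F₂/rate_C₂H₂ = √(M_C₂H₂/M_F₂) = √(26.04/38.00) = 0.8278.
With d_F₂ + d_C₂H₂ = 1080 mm, d_C₂H₂ = 1080/(1 + 0.8278) = 590.9 mm.
d_F₂ = 1080 − 590.9 = 489 mm.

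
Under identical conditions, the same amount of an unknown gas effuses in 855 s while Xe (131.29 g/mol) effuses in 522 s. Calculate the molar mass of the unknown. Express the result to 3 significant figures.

By Graham's law, t_X/t_Xe = √(M_X/M_Xe).
855/522 = 1.638 = √(M_X/131.29)
M_X = 131.29 × 1.638² = 131.29 × 2.683 = 352 g/mol

352 g/mol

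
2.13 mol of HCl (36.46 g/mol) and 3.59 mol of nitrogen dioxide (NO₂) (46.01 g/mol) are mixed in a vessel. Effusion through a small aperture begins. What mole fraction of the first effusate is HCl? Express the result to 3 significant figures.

Effusion rate of each component ∝ n_i/√M_i (partial pressure × 1/√M).
Mole fraction of HCl in the effusate = (n_HCl/√M_HCl) / (n_HCl/√M_HCl + n_NO₂/√M_NO₂)
= (2.13/√36.46) / (2.13/√36.46 + 3.59/√46.01) = 0.3528/(0.3528 + 0.5293) = 0.400.

0.400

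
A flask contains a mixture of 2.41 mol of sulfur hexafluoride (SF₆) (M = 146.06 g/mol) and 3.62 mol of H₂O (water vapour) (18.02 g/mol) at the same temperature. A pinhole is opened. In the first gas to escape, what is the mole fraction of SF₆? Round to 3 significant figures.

Each component's effusion rate ∝ (its partial pressure)·(1/√M) ∝ n_i/√M_i.
So x_SF₆ in the escaping gas = (n_SF₆/√M_SF₆) / Σ(n_i/√M_i)
= (2.41/√146.06) / (2.41/√146.06 + 3.62/√18.02) = 0.1994/(0.1994 + 0.8528) = 0.190.

0.190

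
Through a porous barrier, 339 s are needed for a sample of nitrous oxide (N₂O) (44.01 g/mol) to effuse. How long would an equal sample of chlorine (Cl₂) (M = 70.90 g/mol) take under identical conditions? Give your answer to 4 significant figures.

430.3 s

Graham's law gives t_Cl₂/t_N₂O = √(M_Cl₂/M_N₂O) = √(70.90/44.01) = √1.611 = 1.269.
So the time for Cl₂ is 339 × 1.269 = 430.3 s.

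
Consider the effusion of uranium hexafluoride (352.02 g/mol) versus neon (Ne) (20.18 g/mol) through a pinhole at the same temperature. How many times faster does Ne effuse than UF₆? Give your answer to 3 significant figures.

Using Graham's law: rate_Ne/rate_UF₆ = √(M_UF₆/M_Ne) = √(352.02/20.18) = √17.44 = 4.18.

4.18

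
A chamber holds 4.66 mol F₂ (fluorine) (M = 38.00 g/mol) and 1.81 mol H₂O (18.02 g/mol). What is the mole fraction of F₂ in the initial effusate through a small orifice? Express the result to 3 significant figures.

0.639

The effusion rate of species i is ∝ p_i/√M_i ∝ n_i/√M_i.
So x_F₂ in the escaping gas = (n_F₂/√M_F₂) / Σ(n_i/√M_i)
= (4.66/√38.00) / (4.66/√38.00 + 1.81/√18.02) = 0.7560/(0.7560 + 0.4264) = 0.639.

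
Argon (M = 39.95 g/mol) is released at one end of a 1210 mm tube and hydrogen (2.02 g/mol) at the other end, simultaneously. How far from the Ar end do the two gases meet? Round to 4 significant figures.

In equal time, each gas travels a distance ∝ its rate ∝ 1/√M, so d_Ar/d_H₂ = √(M_H₂/M_Ar) = √(2.02/39.95) = 0.2249.
With d_Ar + d_H₂ = 1210 mm, d_H₂ = 1210/(1 + 0.2249) = 987.9 mm.
d_Ar = 1210 − 987.9 = 222.1 mm.

222.1 mm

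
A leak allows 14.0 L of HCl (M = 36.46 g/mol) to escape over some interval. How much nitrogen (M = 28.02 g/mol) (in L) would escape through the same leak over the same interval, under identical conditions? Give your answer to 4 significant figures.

15.97 L

Since effusion rate ∝ 1/√M, rate_N₂/rate_HCl = √(M_HCl/M_N₂) = √(36.46/28.02) = √1.301 = 1.141.
So the volume for N₂ is 14.0 × 1.141 = 15.97 L.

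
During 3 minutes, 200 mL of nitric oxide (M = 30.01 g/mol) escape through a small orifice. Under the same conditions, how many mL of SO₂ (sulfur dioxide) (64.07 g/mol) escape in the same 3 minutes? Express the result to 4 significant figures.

136.9 mL

Graham's law gives rate_SO₂/rate_NO = √(M_NO/M_SO₂) = √(30.01/64.07) = √0.4684 = 0.6844.
So the volume for SO₂ is 200 × 0.6844 = 136.9 mL.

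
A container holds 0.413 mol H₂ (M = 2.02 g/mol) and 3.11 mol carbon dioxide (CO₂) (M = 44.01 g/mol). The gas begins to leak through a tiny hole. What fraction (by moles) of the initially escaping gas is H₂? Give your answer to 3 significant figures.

0.383

Rate_i ∝ x_i/√M_i (Graham's law weighted by mole fraction), so the effusate composition follows n_i/√M_i.
Mole fraction of H₂ in the effusate = (n_H₂/√M_H₂) / (n_H₂/√M_H₂ + n_CO₂/√M_CO₂)
= (0.413/√2.02) / (0.413/√2.02 + 3.11/√44.01) = 0.2906/(0.2906 + 0.4688) = 0.383.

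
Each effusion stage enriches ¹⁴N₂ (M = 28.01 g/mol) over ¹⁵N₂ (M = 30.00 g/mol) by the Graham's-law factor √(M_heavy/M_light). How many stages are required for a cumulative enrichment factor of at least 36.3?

105

Per stage α = (30.00/28.01)^(1/2) = 1.07105^0.5, giving ln α = 0.03432.
Need α^N ≥ 36.3 ⇒ N ≥ ln(36.3) / ln α = 3.592 / 0.03432 = 104.66.
Minimum whole number of stages: N = 105.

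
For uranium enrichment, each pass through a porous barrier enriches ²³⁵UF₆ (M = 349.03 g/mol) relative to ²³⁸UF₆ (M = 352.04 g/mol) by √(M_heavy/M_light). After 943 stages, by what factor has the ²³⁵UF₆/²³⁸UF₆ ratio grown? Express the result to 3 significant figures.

Each stage multiplies the ratio by α = √(352.04/349.03), so after 943 stages the overall factor is α^943 = (352.04/349.03)^(943/2).
= 1.00862^(943/2) = 57.3.

57.3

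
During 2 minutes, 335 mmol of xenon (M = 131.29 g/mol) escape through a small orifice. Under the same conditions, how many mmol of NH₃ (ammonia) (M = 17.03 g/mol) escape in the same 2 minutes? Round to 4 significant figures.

930.2 mmol

From Graham's law, rate_NH₃/rate_Xe = √(M_Xe/M_NH₃) = √(131.29/17.03) = √7.709 = 2.777.
So the amount for NH₃ is 335 × 2.777 = 930.2 mmol.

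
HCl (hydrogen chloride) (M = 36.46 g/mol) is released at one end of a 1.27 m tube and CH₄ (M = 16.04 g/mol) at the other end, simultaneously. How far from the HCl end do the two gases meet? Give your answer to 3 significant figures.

Distances travelled in equal time are proportional to diffusion rates, so d_HCl/d_CH₄ = √(M_CH₄/M_HCl) = √(16.04/36.46) = 0.6633.
With d_HCl + d_CH₄ = 1.27 m, d_CH₄ = 1.27/(1 + 0.6633) = 0.7636 m.
d_HCl = 1.27 − 0.7636 = 0.506 m.

0.506 m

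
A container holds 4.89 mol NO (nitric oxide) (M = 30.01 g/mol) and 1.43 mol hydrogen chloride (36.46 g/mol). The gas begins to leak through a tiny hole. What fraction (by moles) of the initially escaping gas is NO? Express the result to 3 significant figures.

0.790

Rate_i ∝ x_i/√M_i (Graham's law weighted by mole fraction), so the effusate composition follows n_i/√M_i.
So x_NO in the escaping gas = (n_NO/√M_NO) / Σ(n_i/√M_i)
= (4.89/√30.01) / (4.89/√30.01 + 1.43/√36.46) = 0.8926/(0.8926 + 0.2368) = 0.790.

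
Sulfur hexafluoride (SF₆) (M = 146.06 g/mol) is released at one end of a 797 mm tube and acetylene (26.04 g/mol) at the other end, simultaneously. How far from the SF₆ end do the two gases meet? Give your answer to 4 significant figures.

The fronts meet when d_SF₆ + d_C₂H₂ = L with d_SF₆/d_C₂H₂ = √(M_C₂H₂/M_SF₆) (Graham's law). Here √(M_C₂H₂/M_SF₆) = √(26.04/146.06) = 0.4222.
With d_SF₆ + d_C₂H₂ = 797 mm, d_C₂H₂ = 797/(1 + 0.4222) = 560.4 mm.
d_SF₆ = 797 − 560.4 = 236.6 mm.

236.6 mm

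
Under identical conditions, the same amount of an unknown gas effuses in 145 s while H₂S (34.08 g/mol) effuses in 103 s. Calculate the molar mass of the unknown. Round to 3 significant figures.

From Graham's law, t_X/t_H₂S = √(M_X/M_H₂S).
145/103 = 1.408 = √(M_X/34.08)
M_X = 34.08 × 1.408² = 34.08 × 1.982 = 67.5 g/mol

67.5 g/mol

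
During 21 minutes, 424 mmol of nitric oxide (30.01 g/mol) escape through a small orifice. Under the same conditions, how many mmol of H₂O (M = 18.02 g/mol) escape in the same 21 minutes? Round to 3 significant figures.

547 mmol

By Graham's law, rate_H₂O/rate_NO = √(M_NO/M_H₂O) = √(30.01/18.02) = √1.665 = 1.290.
So the amount for H₂O is 424 × 1.290 = 547 mmol.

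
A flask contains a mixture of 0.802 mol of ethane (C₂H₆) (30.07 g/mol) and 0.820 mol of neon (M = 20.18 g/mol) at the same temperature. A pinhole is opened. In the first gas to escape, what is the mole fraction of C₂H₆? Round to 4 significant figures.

0.4448

Effusion rate of each component ∝ n_i/√M_i (partial pressure × 1/√M).
x_C₂H₆(eff) = (n_C₂H₆/√M_C₂H₆) / (n_C₂H₆/√M_C₂H₆ + n_Ne/√M_Ne)
= (0.802/√30.07) / (0.802/√30.07 + 0.820/√20.18) = 0.1463/(0.1463 + 0.1825) = 0.4448.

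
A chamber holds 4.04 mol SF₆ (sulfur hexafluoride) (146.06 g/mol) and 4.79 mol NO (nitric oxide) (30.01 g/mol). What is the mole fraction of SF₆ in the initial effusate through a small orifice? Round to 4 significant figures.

0.2766

The effusion rate of species i is ∝ p_i/√M_i ∝ n_i/√M_i.
So x_SF₆ in the escaping gas = (n_SF₆/√M_SF₆) / Σ(n_i/√M_i)
= (4.04/√146.06) / (4.04/√146.06 + 4.79/√30.01) = 0.3343/(0.3343 + 0.8744) = 0.2766.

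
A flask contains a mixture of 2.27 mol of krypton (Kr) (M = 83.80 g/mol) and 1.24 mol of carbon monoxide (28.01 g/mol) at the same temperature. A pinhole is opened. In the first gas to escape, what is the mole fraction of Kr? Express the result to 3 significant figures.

0.514

Each component's effusion rate ∝ (its partial pressure)·(1/√M) ∝ n_i/√M_i.
Mole fraction of Kr in the effusate = (n_Kr/√M_Kr) / (n_Kr/√M_Kr + n_CO/√M_CO)
= (2.27/√83.80) / (2.27/√83.80 + 1.24/√28.01) = 0.2480/(0.2480 + 0.2343) = 0.514.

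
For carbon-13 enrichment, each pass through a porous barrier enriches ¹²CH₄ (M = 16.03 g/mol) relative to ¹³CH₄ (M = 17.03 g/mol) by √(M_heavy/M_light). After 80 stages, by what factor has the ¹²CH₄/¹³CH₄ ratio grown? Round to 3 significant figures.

11.3

Each stage multiplies the ratio by α = √(17.03/16.03), so after 80 stages the overall factor is α^80 = (17.03/16.03)^(80/2).
= 1.06238^40 = 11.3.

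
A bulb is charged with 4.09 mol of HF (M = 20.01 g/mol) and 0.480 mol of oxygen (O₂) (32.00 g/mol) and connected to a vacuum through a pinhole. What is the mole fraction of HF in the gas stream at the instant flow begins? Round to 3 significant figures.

Effusion rate of each component ∝ n_i/√M_i (partial pressure × 1/√M).
Mole fraction of HF in the effusate = (n_HF/√M_HF) / (n_HF/√M_HF + n_O₂/√M_O₂)
= (4.09/√20.01) / (4.09/√20.01 + 0.480/√32.00) = 0.9143/(0.9143 + 0.08485) = 0.915.

0.915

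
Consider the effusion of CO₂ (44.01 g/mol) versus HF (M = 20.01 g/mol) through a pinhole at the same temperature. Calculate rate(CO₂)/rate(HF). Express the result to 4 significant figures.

0.6743

Graham's law gives rate_CO₂/rate_HF = √(M_HF/M_CO₂) = √(20.01/44.01) = √0.4547 = 0.6743.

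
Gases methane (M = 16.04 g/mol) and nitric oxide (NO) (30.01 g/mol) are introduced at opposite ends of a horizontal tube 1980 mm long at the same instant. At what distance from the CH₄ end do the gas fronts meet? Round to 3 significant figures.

Graham's law gives d_CH₄/d_NO = rate_CH₄/rate_NO = √(M_NO/M_CH₄) = √(30.01/16.04) = 1.368.
With d_CH₄ + d_NO = 1980 mm, d_NO = 1980/(1 + 1.368) = 836.2 mm.
d_CH₄ = 1980 − 836.2 = 1140 mm.

1140 mm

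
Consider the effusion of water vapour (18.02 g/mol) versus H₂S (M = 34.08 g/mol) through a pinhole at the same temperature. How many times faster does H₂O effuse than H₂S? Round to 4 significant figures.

From Graham's law, rate_H₂O/rate_H₂S = √(M_H₂S/M_H₂O) = √(34.08/18.02) = √1.891 = 1.375.

1.375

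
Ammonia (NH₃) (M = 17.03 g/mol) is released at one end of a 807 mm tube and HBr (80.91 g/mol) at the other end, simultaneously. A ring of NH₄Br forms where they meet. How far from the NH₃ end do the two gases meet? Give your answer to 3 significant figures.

The fronts meet when d_NH₃ + d_HBr = L with d_NH₃/d_HBr = √(M_HBr/M_NH₃) (Graham's law). Here √(M_HBr/M_NH₃) = √(80.91/17.03) = 2.180.
With d_NH₃ + d_HBr = 807 mm, d_HBr = 807/(1 + 2.180) = 253.8 mm.
d_NH₃ = 807 − 253.8 = 553 mm.

553 mm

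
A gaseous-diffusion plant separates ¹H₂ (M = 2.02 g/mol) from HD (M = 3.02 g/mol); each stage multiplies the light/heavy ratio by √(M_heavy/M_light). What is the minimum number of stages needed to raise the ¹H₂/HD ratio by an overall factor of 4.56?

Single-stage factor α = √(3.02/2.02), so ln α = ½ ln(1.49505) = 0.2011.
Need α^N ≥ 4.56 ⇒ N ≥ ln(4.56) / ln α = 1.517 / 0.2011 = 7.55.
So at least 8 stages are needed.

8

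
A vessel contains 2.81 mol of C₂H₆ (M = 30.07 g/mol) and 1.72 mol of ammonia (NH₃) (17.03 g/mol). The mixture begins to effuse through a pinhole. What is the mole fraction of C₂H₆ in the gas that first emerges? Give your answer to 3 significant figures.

Each component's effusion rate ∝ (its partial pressure)·(1/√M) ∝ n_i/√M_i.
Mole fraction of C₂H₆ in the effusate = (n_C₂H₆/√M_C₂H₆) / (n_C₂H₆/√M_C₂H₆ + n_NH₃/√M_NH₃)
= (2.81/√30.07) / (2.81/√30.07 + 1.72/√17.03) = 0.5124/(0.5124 + 0.4168) = 0.551.

0.551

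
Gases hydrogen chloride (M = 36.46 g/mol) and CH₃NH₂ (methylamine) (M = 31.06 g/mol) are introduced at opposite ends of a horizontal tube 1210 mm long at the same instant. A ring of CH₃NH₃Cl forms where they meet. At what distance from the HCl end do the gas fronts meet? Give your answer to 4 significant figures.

580.8 mm

Graham's law gives d_HCl/d_CH₃NH₂ = rate_HCl/rate_CH₃NH₂ = √(M_CH₃NH₂/M_HCl) = √(31.06/36.46) = 0.9230.
With d_HCl + d_CH₃NH₂ = 1210 mm, d_CH₃NH₂ = 1210/(1 + 0.9230) = 629.2 mm.
d_HCl = 1210 − 629.2 = 580.8 mm.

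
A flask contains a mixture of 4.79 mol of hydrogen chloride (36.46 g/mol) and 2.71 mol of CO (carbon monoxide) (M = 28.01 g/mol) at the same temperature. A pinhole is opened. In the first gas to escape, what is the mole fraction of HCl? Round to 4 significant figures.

0.6077

Each component's effusion rate ∝ (its partial pressure)·(1/√M) ∝ n_i/√M_i.
So x_HCl in the escaping gas = (n_HCl/√M_HCl) / Σ(n_i/√M_i)
= (4.79/√36.46) / (4.79/√36.46 + 2.71/√28.01) = 0.7933/(0.7933 + 0.5121) = 0.6077.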